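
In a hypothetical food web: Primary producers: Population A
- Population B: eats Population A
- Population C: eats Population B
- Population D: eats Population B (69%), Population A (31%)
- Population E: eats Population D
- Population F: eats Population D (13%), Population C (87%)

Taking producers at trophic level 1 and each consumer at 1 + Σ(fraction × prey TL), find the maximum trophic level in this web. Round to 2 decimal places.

3.96

Population B: 1 + 1 = 2
Population C: 1 + 2 = 3
Population D: 1 + (0.69×2 + 0.31×1) = 2.69
Population E: 1 + 2.69 = 3.69
Population F: 1 + (0.13×2.69 + 0.87×3) = 3.9597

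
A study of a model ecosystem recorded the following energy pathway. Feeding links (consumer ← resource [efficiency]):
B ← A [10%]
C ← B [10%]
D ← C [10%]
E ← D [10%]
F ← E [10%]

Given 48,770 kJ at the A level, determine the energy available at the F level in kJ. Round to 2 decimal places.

0.49 kJ

B: 48770 × 0.1 = 4877 kJ
C: 4877 × 0.1 = 487.7 kJ
D: 487.7 × 0.1 = 48.77 kJ
E: 48.77 × 0.1 = 4.877 kJ
F: 4.877 × 0.1 = 0.4877 kJ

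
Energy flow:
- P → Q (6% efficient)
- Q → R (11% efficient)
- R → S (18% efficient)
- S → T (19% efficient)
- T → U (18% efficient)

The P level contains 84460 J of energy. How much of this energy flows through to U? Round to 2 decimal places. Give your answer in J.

Q: 84460 × 0.06 = 5067.6 J
R: 5067.6 × 0.11 = 557.436 J
S: 557.436 × 0.18 = 100.33848 J
T: 100.33848 × 0.19 = 19.0643112 J
U: 19.0643112 × 0.18 = 3.431576016 J

3.43 J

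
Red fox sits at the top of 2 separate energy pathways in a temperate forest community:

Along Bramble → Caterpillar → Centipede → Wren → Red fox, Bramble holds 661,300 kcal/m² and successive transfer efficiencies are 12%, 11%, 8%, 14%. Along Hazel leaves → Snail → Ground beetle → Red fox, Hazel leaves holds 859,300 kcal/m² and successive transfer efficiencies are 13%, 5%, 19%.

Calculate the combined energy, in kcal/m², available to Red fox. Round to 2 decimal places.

Via Bramble: 661300 × 0.12 × 0.11 × 0.08 × 0.14 = 97.766592 kcal/m²
Via Hazel leaves: 859300 × 0.13 × 0.05 × 0.19 = 1061.2355 kcal/m²
Total at Red fox: 97.766592 + 1061.2355 = 1159.002092 kcal/m²

1159.00 kcal/m²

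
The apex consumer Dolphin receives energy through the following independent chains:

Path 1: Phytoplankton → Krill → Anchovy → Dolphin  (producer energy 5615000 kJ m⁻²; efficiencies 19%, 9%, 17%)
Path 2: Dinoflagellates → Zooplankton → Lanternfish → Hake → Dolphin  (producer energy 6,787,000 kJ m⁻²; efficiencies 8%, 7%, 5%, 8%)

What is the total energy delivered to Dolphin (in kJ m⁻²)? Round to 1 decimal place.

Path 1: 5615000 × 0.19 × 0.09 × 0.17 = 16322.805 kJ m⁻²
Path 2: 6787000 × 0.08 × 0.07 × 0.05 × 0.08 = 152.0288 kJ m⁻²
Total at Dolphin: 16322.805 + 152.0288 = 16474.8338 kJ m⁻²

16474.8 kJ m⁻²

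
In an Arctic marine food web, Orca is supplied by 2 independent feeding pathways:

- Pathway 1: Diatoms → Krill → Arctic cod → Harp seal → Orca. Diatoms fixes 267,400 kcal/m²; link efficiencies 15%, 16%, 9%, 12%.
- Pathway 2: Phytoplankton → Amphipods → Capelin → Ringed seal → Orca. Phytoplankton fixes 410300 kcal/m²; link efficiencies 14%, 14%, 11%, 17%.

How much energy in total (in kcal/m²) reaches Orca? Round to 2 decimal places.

219.69 kcal/m²

Pathway 1: 267400 × 0.15 × 0.16 × 0.09 × 0.12 = 69.31008 kcal/m²
Pathway 2: 410300 × 0.14 × 0.14 × 0.11 × 0.17 = 150.383156 kcal/m²
Total at Orca: 69.31008 + 150.383156 = 219.693236 kcal/m²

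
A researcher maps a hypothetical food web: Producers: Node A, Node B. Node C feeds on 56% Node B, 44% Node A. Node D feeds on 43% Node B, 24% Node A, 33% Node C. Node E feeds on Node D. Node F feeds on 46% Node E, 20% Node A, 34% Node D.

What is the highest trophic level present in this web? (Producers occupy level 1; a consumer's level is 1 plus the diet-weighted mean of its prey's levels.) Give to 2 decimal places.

Node C: 1 + (0.56×1 + 0.44×1) = 2
Node D: 1 + (0.43×1 + 0.24×1 + 0.33×2) = 2.33
Node E: 1 + 2.33 = 3.33
Node F: 1 + (0.46×3.33 + 0.2×1 + 0.34×2.33) = 3.524

3.52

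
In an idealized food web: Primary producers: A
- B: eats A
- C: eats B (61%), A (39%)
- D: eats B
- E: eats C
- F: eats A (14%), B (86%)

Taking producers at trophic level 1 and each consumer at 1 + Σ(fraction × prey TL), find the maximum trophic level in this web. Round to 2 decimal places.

3.61

B: 1 + 1 = 2
C: 1 + (0.61×2 + 0.39×1) = 2.61
D: 1 + 2 = 3
E: 1 + 2.61 = 3.61
F: 1 + (0.14×1 + 0.86×2) = 2.86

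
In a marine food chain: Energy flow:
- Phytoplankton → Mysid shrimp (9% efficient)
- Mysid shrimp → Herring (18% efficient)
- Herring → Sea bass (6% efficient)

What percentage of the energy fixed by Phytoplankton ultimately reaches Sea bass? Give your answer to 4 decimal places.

0.0972%

Product of link efficiencies: 0.09 × 0.18 × 0.06 = 0.000972
As a percentage: 0.000972 × 100 = 0.0972%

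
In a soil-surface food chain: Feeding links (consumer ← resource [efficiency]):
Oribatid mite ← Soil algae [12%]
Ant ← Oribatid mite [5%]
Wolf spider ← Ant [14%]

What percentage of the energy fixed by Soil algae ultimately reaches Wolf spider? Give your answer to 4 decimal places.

0.0840%

Product of link efficiencies: 0.12 × 0.05 × 0.14 = 0.00084
As a percentage: 0.00084 × 100 = 0.0840%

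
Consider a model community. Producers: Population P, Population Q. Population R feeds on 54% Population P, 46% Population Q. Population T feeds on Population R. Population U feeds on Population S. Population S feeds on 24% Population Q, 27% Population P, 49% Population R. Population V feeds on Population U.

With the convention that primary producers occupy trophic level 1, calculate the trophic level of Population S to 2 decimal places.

2.49

Population R: 1 + (0.54×1 + 0.46×1) = 2
Population S: 1 + (0.24×1 + 0.27×1 + 0.49×2) = 2.49
Population T: 1 + 2 = 3
Population U: 1 + 2.49 = 3.49
Population V: 1 + 3.49 = 4.49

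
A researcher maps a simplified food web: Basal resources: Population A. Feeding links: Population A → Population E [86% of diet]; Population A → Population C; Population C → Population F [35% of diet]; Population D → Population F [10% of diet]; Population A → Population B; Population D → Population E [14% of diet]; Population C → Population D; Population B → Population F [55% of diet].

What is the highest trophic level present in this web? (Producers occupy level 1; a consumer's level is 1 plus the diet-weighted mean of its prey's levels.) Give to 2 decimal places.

3.10

Population B: 1 + 1 = 2
Population C: 1 + 1 = 2
Population D: 1 + 2 = 3
Population E: 1 + (0.86×1 + 0.14×3) = 2.28
Population F: 1 + (0.1×3 + 0.35×2 + 0.55×2) = 3.1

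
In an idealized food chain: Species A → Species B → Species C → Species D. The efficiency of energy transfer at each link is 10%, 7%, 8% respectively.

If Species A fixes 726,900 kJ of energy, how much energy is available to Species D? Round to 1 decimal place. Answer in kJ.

Species B: 726900 × 0.1 = 72690 kJ
Species C: 72690 × 0.07 = 5088.3 kJ
Species D: 5088.3 × 0.08 = 407.064 kJ

407.1 kJ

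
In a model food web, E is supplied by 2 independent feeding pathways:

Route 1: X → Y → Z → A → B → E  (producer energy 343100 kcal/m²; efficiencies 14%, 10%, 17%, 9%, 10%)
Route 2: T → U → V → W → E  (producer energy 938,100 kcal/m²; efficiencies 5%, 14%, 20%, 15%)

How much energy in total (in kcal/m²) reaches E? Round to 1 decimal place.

Route 1: 343100 × 0.14 × 0.1 × 0.17 × 0.09 × 0.1 = 7.349202 kcal/m²
Route 2: 938100 × 0.05 × 0.14 × 0.2 × 0.15 = 197.001 kcal/m²
Total at E: 7.349202 + 197.001 = 204.350202 kcal/m²

204.4 kcal/m²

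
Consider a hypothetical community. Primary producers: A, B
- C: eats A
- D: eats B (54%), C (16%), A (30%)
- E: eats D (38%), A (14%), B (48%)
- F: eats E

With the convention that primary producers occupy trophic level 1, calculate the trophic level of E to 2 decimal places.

C: 1 + 1 = 2
D: 1 + (0.54×1 + 0.16×2 + 0.3×1) = 2.16
E: 1 + (0.38×2.16 + 0.14×1 + 0.48×1) = 2.4408
F: 1 + 2.4408 = 3.4408

2.44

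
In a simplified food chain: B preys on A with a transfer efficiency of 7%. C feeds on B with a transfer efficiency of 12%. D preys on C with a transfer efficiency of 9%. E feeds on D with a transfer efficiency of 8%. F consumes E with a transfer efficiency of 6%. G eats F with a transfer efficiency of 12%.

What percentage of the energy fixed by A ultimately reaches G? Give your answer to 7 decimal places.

Product of link efficiencies: 0.07 × 0.12 × 0.09 × 0.08 × 0.06 × 0.12 = 0.000000435456
As a percentage: 0.000000435456 × 100 = 0.0000435%

0.0000435%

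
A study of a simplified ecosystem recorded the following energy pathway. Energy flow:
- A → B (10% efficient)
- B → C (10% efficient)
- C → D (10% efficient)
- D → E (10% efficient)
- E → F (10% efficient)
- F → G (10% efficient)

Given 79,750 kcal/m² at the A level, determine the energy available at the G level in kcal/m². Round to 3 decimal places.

0.080 kcal/m²

B: 79750 × 0.1 = 7975 kcal/m²
C: 7975 × 0.1 = 797.5 kcal/m²
D: 797.5 × 0.1 = 79.75 kcal/m²
E: 79.75 × 0.1 = 7.975 kcal/m²
F: 7.975 × 0.1 = 0.7975 kcal/m²
G: 0.7975 × 0.1 = 0.07975 kcal/m²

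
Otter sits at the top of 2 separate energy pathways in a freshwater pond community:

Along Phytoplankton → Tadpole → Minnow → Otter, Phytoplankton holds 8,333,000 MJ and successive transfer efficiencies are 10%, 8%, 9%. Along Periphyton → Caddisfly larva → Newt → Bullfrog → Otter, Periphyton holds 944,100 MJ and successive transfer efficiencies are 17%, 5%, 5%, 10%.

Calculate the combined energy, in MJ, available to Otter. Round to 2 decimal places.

6039.88 MJ

Via Phytoplankton: 8333000 × 0.1 × 0.08 × 0.09 = 5999.76 MJ
Via Periphyton: 944100 × 0.17 × 0.05 × 0.05 × 0.1 = 40.12425 MJ
Total at Otter: 5999.76 + 40.12425 = 6039.88425 MJ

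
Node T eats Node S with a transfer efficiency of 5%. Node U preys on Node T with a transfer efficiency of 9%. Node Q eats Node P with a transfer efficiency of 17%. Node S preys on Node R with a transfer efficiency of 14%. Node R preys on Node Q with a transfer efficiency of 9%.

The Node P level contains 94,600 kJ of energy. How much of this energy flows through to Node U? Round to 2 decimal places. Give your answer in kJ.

Node Q: 94600 × 0.17 = 16082 kJ
Node R: 16082 × 0.09 = 1447.38 kJ
Node S: 1447.38 × 0.14 = 202.6332 kJ
Node T: 202.6332 × 0.05 = 10.13166 kJ
Node U: 10.13166 × 0.09 = 0.9118494 kJ

0.91 kJ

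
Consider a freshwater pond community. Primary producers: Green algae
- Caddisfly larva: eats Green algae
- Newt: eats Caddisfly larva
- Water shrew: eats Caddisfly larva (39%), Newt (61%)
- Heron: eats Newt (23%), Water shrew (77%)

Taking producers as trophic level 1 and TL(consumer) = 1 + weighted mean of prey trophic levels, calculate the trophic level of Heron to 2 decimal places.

Caddisfly larva: 1 + 1 = 2
Newt: 1 + 2 = 3
Water shrew: 1 + (0.39×2 + 0.61×3) = 3.61
Heron: 1 + (0.23×3 + 0.77×3.61) = 4.4697

4.47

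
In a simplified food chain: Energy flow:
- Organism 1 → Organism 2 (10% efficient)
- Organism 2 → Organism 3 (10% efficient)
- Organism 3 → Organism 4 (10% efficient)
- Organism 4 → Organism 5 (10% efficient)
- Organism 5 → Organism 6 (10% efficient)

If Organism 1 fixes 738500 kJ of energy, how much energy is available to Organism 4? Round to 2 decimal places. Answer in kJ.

Organism 2: 738500 × 0.1 = 73850 kJ
Organism 3: 73850 × 0.1 = 7385 kJ
Organism 4: 7385 × 0.1 = 738.5 kJ

738.50 kJ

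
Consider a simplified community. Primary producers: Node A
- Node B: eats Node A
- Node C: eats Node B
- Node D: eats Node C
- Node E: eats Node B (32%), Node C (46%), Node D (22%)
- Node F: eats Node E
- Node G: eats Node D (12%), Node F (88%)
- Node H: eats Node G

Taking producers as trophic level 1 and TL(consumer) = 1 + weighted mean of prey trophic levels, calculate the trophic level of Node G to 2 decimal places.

Node B: 1 + 1 = 2
Node C: 1 + 2 = 3
Node D: 1 + 3 = 4
Node E: 1 + (0.32×2 + 0.46×3 + 0.22×4) = 3.9
Node F: 1 + 3.9 = 4.9
Node G: 1 + (0.12×4 + 0.88×4.9) = 5.792
Node H: 1 + 5.792 = 6.792

5.79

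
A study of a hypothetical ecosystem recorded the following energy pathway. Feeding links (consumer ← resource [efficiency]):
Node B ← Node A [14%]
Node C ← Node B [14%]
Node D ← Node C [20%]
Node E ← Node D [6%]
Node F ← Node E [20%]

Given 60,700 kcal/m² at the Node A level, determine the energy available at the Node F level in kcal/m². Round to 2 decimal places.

2.86 kcal/m²

Node B: 60700 × 0.14 = 8498 kcal/m²
Node C: 8498 × 0.14 = 1189.72 kcal/m²
Node D: 1189.72 × 0.2 = 237.944 kcal/m²
Node E: 237.944 × 0.06 = 14.27664 kcal/m²
Node F: 14.27664 × 0.2 = 2.855328 kcal/m²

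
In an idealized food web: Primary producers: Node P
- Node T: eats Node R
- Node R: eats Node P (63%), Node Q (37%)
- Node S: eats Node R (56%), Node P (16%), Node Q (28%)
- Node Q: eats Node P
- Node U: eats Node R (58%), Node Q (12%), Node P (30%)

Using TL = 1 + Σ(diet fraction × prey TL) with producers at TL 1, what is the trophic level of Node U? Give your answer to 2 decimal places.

2.91

Node Q: 1 + 1 = 2
Node R: 1 + (0.63×1 + 0.37×2) = 2.37
Node S: 1 + (0.56×2.37 + 0.16×1 + 0.28×2) = 3.0472
Node T: 1 + 2.37 = 3.37
Node U: 1 + (0.58×2.37 + 0.12×2 + 0.3×1) = 2.9146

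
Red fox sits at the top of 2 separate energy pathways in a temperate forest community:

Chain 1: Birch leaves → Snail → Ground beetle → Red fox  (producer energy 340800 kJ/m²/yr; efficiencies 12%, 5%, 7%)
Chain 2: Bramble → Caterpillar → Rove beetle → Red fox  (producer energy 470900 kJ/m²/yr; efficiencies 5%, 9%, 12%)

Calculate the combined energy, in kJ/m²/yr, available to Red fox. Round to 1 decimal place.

397.4 kJ/m²/yr

Chain 1: 340800 × 0.12 × 0.05 × 0.07 = 143.136 kJ/m²/yr
Chain 2: 470900 × 0.05 × 0.09 × 0.12 = 254.286 kJ/m²/yr
Total at Red fox: 143.136 + 254.286 = 397.422 kJ/m²/yr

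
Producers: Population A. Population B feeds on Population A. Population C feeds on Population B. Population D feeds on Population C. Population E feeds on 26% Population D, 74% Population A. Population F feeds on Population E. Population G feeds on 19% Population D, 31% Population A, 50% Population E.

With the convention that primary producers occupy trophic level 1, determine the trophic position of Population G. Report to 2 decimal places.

3.46

Population B: 1 + 1 = 2
Population C: 1 + 2 = 3
Population D: 1 + 3 = 4
Population E: 1 + (0.26×4 + 0.74×1) = 2.78
Population F: 1 + 2.78 = 3.78
Population G: 1 + (0.19×4 + 0.31×1 + 0.5×2.78) = 3.46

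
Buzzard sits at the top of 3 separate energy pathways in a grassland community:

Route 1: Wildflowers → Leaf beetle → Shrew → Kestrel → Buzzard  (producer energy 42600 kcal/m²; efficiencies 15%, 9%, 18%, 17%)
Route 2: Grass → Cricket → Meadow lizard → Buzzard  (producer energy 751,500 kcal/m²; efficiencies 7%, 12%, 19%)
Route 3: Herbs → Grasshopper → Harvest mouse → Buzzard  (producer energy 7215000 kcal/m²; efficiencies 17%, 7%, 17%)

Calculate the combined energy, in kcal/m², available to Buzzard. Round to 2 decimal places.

Route 1: 42600 × 0.15 × 0.09 × 0.18 × 0.17 = 17.59806 kcal/m²
Route 2: 751500 × 0.07 × 0.12 × 0.19 = 1199.394 kcal/m²
Route 3: 7215000 × 0.17 × 0.07 × 0.17 = 14595.945 kcal/m²
Total at Buzzard: 17.59806 + 1199.394 + 14595.945 = 15812.93706 kcal/m²

15812.94 kcal/m²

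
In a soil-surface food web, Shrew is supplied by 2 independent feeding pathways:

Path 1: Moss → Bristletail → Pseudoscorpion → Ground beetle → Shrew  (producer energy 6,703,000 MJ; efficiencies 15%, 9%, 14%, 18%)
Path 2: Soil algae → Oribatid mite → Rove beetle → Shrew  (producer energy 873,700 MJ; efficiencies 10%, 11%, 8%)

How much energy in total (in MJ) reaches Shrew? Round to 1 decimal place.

Path 1: 6703000 × 0.15 × 0.09 × 0.14 × 0.18 = 2280.3606 MJ
Path 2: 873700 × 0.1 × 0.11 × 0.08 = 768.856 MJ
Total at Shrew: 2280.3606 + 768.856 = 3049.2166 MJ

3049.2 MJ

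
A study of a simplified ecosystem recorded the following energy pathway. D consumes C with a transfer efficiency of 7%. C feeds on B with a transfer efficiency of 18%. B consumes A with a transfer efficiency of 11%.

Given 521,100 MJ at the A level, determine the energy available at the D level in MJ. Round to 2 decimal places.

722.24 MJ

B: 521100 × 0.11 = 57321 MJ
C: 57321 × 0.18 = 10317.78 MJ
D: 10317.78 × 0.07 = 722.2446 MJ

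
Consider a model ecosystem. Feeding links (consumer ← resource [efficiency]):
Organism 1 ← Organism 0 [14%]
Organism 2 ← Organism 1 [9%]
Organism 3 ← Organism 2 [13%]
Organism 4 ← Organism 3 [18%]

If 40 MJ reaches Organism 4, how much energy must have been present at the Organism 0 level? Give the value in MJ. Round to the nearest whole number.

135667 MJ

Cumulative transfer efficiency: 0.14 × 0.09 × 0.13 × 0.18 = 0.00029484
Organism 0 energy = 40 / 0.00029484 = 135667 MJ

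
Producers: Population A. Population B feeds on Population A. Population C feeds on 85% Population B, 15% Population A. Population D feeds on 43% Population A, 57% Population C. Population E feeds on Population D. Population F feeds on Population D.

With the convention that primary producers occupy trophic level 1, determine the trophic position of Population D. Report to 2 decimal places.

3.05

Population B: 1 + 1 = 2
Population C: 1 + (0.85×2 + 0.15×1) = 2.85
Population D: 1 + (0.43×1 + 0.57×2.85) = 3.0545
Population E: 1 + 3.0545 = 4.0545
Population F: 1 + 3.0545 = 4.0545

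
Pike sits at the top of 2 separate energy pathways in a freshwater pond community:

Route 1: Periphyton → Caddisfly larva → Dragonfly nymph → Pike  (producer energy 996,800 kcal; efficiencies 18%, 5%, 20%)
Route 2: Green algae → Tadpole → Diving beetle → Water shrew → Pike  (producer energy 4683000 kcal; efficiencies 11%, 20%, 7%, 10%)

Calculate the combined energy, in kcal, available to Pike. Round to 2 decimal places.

Route 1: 996800 × 0.18 × 0.05 × 0.2 = 1794.24 kcal
Route 2: 4683000 × 0.11 × 0.2 × 0.07 × 0.1 = 721.182 kcal
Total at Pike: 1794.24 + 721.182 = 2515.422 kcal

2515.42 kcal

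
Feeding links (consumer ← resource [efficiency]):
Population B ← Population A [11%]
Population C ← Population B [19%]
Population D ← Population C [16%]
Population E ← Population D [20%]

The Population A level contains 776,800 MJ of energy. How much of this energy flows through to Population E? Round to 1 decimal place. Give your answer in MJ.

Population B: 776800 × 0.11 = 85448 MJ
Population C: 85448 × 0.19 = 16235.12 MJ
Population D: 16235.12 × 0.16 = 2597.6192 MJ
Population E: 2597.6192 × 0.2 = 519.52384 MJ

519.5 MJ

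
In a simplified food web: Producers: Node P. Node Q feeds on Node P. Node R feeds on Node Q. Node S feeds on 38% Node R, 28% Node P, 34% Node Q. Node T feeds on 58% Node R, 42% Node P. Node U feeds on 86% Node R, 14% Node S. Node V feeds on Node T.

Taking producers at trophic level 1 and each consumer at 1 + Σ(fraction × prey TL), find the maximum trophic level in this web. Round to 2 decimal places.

Node Q: 1 + 1 = 2
Node R: 1 + 2 = 3
Node S: 1 + (0.38×3 + 0.28×1 + 0.34×2) = 3.1
Node T: 1 + (0.58×3 + 0.42×1) = 3.16
Node U: 1 + (0.86×3 + 0.14×3.1) = 4.014
Node V: 1 + 3.16 = 4.16

4.16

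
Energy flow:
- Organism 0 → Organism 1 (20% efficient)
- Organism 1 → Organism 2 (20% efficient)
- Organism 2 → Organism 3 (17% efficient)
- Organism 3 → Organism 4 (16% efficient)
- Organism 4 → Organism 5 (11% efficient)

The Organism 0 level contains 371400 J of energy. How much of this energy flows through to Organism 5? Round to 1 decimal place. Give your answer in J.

44.4 J

Organism 1: 371400 × 0.2 = 74280 J
Organism 2: 74280 × 0.2 = 14856 J
Organism 3: 14856 × 0.17 = 2525.52 J
Organism 4: 2525.52 × 0.16 = 404.0832 J
Organism 5: 404.0832 × 0.11 = 44.449152 J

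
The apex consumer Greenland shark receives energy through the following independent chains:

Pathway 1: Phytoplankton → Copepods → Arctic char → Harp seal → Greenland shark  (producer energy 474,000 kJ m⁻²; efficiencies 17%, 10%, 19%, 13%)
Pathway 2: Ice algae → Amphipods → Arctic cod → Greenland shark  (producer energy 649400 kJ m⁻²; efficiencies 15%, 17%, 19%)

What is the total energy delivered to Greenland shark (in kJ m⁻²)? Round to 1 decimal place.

3345.4 kJ m⁻²

Pathway 1: 474000 × 0.17 × 0.1 × 0.19 × 0.13 = 199.0326 kJ m⁻²
Pathway 2: 649400 × 0.15 × 0.17 × 0.19 = 3146.343 kJ m⁻²
Total at Greenland shark: 199.0326 + 3146.343 = 3345.3756 kJ m⁻²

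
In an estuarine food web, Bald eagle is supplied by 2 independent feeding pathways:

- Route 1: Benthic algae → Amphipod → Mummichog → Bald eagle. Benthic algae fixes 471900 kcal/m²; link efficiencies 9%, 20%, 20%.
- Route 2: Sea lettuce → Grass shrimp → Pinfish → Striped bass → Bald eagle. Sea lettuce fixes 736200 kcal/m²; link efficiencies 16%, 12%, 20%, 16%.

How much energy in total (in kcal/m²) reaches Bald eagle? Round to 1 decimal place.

Route 1: 471900 × 0.09 × 0.2 × 0.2 = 1698.84 kcal/m²
Route 2: 736200 × 0.16 × 0.12 × 0.2 × 0.16 = 452.32128 kcal/m²
Total at Bald eagle: 1698.84 + 452.32128 = 2151.16128 kcal/m²

2151.2 kcal/m²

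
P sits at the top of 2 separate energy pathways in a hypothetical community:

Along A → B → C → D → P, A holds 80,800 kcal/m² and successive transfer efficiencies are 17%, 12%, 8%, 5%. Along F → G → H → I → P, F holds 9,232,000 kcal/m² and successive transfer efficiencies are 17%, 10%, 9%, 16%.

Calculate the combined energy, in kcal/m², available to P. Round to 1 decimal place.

Via A: 80800 × 0.17 × 0.12 × 0.08 × 0.05 = 6.59328 kcal/m²
Via F: 9232000 × 0.17 × 0.1 × 0.09 × 0.16 = 2259.9936 kcal/m²
Total at P: 6.59328 + 2259.9936 = 2266.58688 kcal/m²

2266.6 kcal/m²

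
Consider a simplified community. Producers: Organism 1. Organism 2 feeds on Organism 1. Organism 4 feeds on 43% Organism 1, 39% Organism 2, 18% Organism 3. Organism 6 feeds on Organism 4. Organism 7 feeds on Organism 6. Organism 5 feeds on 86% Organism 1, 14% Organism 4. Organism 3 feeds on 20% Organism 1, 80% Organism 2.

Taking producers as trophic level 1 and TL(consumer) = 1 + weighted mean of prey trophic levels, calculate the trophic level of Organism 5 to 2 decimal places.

Organism 2: 1 + 1 = 2
Organism 3: 1 + (0.2×1 + 0.8×2) = 2.8
Organism 4: 1 + (0.43×1 + 0.39×2 + 0.18×2.8) = 2.714
Organism 5: 1 + (0.86×1 + 0.14×2.714) = 2.23996
Organism 6: 1 + 2.714 = 3.714
Organism 7: 1 + 3.714 = 4.714

2.24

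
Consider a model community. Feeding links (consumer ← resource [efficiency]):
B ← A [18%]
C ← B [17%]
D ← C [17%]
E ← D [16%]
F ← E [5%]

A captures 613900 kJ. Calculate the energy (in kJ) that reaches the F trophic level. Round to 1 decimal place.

25.5 kJ

B: 613900 × 0.18 = 110502 kJ
C: 110502 × 0.17 = 18785.34 kJ
D: 18785.34 × 0.17 = 3193.5078 kJ
E: 3193.5078 × 0.16 = 510.961248 kJ
F: 510.961248 × 0.05 = 25.5480624 kJ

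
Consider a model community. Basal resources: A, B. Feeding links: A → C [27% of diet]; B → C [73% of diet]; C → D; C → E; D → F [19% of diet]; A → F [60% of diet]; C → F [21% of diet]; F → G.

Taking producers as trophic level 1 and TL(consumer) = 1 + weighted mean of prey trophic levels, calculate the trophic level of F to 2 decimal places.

C: 1 + (0.27×1 + 0.73×1) = 2
D: 1 + 2 = 3
E: 1 + 2 = 3
F: 1 + (0.19×3 + 0.6×1 + 0.21×2) = 2.59
G: 1 + 2.59 = 3.59

2.59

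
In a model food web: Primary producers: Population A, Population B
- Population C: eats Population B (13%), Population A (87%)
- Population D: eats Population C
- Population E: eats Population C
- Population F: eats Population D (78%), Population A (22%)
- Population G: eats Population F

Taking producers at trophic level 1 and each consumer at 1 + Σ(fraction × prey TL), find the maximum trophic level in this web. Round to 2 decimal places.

4.56

Population C: 1 + (0.13×1 + 0.87×1) = 2
Population D: 1 + 2 = 3
Population E: 1 + 2 = 3
Population F: 1 + (0.78×3 + 0.22×1) = 3.56
Population G: 1 + 3.56 = 4.56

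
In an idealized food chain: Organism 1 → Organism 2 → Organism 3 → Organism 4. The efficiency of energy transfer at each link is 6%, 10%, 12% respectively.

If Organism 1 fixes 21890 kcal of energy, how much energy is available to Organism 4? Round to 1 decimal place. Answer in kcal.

Organism 2: 21890 × 0.06 = 1313.4 kcal
Organism 3: 1313.4 × 0.1 = 131.34 kcal
Organism 4: 131.34 × 0.12 = 15.7608 kcal

15.8 kcal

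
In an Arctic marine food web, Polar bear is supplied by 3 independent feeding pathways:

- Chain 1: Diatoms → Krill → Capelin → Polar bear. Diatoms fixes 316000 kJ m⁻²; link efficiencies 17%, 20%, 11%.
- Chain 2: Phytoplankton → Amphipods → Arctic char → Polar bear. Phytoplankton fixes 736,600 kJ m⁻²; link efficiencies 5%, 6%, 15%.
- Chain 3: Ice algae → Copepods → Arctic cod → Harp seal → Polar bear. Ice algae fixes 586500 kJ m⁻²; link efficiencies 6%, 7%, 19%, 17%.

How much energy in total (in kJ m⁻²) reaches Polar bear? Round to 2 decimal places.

Chain 1: 316000 × 0.17 × 0.2 × 0.11 = 1181.84 kJ m⁻²
Chain 2: 736600 × 0.05 × 0.06 × 0.15 = 331.47 kJ m⁻²
Chain 3: 586500 × 0.06 × 0.07 × 0.19 × 0.17 = 79.56459 kJ m⁻²
Total at Polar bear: 1181.84 + 331.47 + 79.56459 = 1592.87459 kJ m⁻²

1592.87 kJ m⁻²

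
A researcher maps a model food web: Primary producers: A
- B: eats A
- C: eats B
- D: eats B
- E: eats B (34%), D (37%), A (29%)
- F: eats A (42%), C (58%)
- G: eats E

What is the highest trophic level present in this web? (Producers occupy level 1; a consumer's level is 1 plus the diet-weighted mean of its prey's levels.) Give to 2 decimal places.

4.08

B: 1 + 1 = 2
C: 1 + 2 = 3
D: 1 + 2 = 3
E: 1 + (0.34×2 + 0.37×3 + 0.29×1) = 3.08
F: 1 + (0.42×1 + 0.58×3) = 3.16
G: 1 + 3.08 = 4.08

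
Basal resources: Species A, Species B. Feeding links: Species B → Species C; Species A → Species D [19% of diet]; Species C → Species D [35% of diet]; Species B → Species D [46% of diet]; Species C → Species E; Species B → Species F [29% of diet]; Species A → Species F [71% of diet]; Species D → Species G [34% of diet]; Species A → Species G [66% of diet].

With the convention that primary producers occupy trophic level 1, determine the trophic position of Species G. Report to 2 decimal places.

Species C: 1 + 1 = 2
Species D: 1 + (0.19×1 + 0.35×2 + 0.46×1) = 2.35
Species E: 1 + 2 = 3
Species F: 1 + (0.29×1 + 0.71×1) = 2
Species G: 1 + (0.34×2.35 + 0.66×1) = 2.459

2.46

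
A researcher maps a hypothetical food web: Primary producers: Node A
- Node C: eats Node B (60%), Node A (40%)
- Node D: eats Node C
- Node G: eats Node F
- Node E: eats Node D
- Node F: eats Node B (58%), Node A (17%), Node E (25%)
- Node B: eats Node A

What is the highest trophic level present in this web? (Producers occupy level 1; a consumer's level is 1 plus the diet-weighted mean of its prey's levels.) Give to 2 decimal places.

Node B: 1 + 1 = 2
Node C: 1 + (0.6×2 + 0.4×1) = 2.6
Node D: 1 + 2.6 = 3.6
Node E: 1 + 3.6 = 4.6
Node F: 1 + (0.58×2 + 0.17×1 + 0.25×4.6) = 3.48
Node G: 1 + 3.48 = 4.48

4.60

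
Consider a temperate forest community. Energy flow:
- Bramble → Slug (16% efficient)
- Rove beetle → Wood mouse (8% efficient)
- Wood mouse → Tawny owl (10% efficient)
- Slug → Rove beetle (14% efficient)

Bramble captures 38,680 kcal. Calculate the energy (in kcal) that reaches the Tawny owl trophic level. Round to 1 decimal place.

Slug: 38680 × 0.16 = 6188.8 kcal
Rove beetle: 6188.8 × 0.14 = 866.432 kcal
Wood mouse: 866.432 × 0.08 = 69.31456 kcal
Tawny owl: 69.31456 × 0.1 = 6.931456 kcal

6.9 kcal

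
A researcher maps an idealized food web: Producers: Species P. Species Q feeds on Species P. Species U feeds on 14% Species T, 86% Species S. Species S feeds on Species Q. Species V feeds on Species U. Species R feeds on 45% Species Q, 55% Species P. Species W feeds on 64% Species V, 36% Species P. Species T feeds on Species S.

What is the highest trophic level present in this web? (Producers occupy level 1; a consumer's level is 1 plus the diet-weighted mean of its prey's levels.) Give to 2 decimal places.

Species Q: 1 + 1 = 2
Species R: 1 + (0.45×2 + 0.55×1) = 2.45
Species S: 1 + 2 = 3
Species T: 1 + 3 = 4
Species U: 1 + (0.14×4 + 0.86×3) = 4.14
Species V: 1 + 4.14 = 5.14
Species W: 1 + (0.64×5.14 + 0.36×1) = 4.6496

5.14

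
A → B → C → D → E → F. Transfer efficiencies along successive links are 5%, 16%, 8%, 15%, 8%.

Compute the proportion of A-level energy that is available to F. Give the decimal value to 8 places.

0.00000768

Product of link efficiencies: 0.05 × 0.16 × 0.08 × 0.15 × 0.08 = 0.00000768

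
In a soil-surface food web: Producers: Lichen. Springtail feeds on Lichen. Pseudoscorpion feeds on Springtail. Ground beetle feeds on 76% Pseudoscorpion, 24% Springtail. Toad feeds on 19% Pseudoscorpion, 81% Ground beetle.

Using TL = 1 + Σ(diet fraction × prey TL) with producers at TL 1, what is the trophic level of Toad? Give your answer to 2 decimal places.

4.62

Springtail: 1 + 1 = 2
Pseudoscorpion: 1 + 2 = 3
Ground beetle: 1 + (0.76×3 + 0.24×2) = 3.76
Toad: 1 + (0.19×3 + 0.81×3.76) = 4.6156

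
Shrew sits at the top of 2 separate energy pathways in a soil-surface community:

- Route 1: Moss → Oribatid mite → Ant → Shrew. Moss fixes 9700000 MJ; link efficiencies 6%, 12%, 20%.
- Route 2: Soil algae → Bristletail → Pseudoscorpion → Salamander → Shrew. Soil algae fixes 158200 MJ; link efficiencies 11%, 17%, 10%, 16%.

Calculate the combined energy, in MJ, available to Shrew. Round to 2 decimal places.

Route 1: 9700000 × 0.06 × 0.12 × 0.2 = 13968 MJ
Route 2: 158200 × 0.11 × 0.17 × 0.1 × 0.16 = 47.33344 MJ
Total at Shrew: 13968 + 47.33344 = 14015.33344 MJ

14015.33 MJ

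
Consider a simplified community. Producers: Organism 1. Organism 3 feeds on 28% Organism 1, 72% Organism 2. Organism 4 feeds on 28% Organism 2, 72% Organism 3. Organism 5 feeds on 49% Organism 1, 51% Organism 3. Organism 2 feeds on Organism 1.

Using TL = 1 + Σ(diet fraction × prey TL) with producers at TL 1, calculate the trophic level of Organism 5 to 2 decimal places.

Organism 2: 1 + 1 = 2
Organism 3: 1 + (0.28×1 + 0.72×2) = 2.72
Organism 4: 1 + (0.28×2 + 0.72×2.72) = 3.5184
Organism 5: 1 + (0.49×1 + 0.51×2.72) = 2.8772

2.88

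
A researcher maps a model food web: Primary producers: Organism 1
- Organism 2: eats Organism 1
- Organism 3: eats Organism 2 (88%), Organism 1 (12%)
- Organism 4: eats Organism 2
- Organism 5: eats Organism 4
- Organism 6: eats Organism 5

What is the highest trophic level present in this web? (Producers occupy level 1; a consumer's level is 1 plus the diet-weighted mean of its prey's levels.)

5

Organism 2: 1 + 1 = 2
Organism 3: 1 + (0.88×2 + 0.12×1) = 2.88
Organism 4: 1 + 2 = 3
Organism 5: 1 + 3 = 4
Organism 6: 1 + 4 = 5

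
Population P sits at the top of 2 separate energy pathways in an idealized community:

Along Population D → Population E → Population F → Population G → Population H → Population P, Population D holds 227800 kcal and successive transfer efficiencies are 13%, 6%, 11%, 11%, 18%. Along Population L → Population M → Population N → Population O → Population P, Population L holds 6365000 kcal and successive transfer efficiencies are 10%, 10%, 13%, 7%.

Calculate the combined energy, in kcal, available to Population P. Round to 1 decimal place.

Via Population D: 227800 × 0.13 × 0.06 × 0.11 × 0.11 × 0.18 = 3.86995752 kcal
Via Population L: 6365000 × 0.1 × 0.1 × 0.13 × 0.07 = 579.215 kcal
Total at Population P: 3.86995752 + 579.215 = 583.08495752 kcal

583.1 kcal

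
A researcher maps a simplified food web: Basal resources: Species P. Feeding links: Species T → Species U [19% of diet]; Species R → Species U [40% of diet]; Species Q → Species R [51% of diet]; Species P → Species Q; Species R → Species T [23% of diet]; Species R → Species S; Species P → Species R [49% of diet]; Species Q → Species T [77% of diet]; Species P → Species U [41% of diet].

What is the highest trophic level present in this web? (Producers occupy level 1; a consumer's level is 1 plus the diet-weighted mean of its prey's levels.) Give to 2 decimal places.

3.51

Species Q: 1 + 1 = 2
Species R: 1 + (0.49×1 + 0.51×2) = 2.51
Species S: 1 + 2.51 = 3.51
Species T: 1 + (0.23×2.51 + 0.77×2) = 3.1173
Species U: 1 + (0.19×3.1173 + 0.4×2.51 + 0.41×1) = 3.006287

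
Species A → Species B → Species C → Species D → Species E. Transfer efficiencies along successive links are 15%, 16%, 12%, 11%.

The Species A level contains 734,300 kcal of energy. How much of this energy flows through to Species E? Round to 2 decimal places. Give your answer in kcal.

Species B: 734300 × 0.15 = 110145 kcal
Species C: 110145 × 0.16 = 17623.2 kcal
Species D: 17623.2 × 0.12 = 2114.784 kcal
Species E: 2114.784 × 0.11 = 232.62624 kcal

232.63 kcal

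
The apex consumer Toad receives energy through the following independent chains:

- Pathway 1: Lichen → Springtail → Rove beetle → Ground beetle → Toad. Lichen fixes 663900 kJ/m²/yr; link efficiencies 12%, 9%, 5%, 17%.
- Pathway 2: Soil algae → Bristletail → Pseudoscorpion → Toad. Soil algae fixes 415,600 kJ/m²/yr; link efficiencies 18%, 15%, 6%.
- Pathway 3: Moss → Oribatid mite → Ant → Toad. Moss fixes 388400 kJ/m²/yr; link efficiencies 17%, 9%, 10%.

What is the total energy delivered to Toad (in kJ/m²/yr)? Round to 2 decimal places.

1328.47 kJ/m²/yr

Pathway 1: 663900 × 0.12 × 0.09 × 0.05 × 0.17 = 60.94602 kJ/m²/yr
Pathway 2: 415600 × 0.18 × 0.15 × 0.06 = 673.272 kJ/m²/yr
Pathway 3: 388400 × 0.17 × 0.09 × 0.1 = 594.252 kJ/m²/yr
Total at Toad: 60.94602 + 673.272 + 594.252 = 1328.47002 kJ/m²/yr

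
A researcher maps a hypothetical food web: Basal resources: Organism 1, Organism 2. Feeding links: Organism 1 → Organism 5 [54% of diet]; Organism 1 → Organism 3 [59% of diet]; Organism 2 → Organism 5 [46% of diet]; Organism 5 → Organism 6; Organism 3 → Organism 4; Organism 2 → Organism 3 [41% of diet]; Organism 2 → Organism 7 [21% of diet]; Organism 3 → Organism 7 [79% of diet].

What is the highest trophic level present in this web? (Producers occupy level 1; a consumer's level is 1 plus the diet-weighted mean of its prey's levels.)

Organism 3: 1 + (0.59×1 + 0.41×1) = 2
Organism 4: 1 + 2 = 3
Organism 5: 1 + (0.46×1 + 0.54×1) = 2
Organism 6: 1 + 2 = 3
Organism 7: 1 + (0.21×1 + 0.79×2) = 2.79

3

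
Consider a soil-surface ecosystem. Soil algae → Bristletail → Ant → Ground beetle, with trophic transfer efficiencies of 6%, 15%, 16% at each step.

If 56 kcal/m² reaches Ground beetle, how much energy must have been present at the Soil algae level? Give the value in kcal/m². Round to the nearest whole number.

38889 kcal/m²

Cumulative transfer efficiency: 0.06 × 0.15 × 0.16 = 0.00144
Soil algae energy = 56 / 0.00144 = 38889 kcal/m²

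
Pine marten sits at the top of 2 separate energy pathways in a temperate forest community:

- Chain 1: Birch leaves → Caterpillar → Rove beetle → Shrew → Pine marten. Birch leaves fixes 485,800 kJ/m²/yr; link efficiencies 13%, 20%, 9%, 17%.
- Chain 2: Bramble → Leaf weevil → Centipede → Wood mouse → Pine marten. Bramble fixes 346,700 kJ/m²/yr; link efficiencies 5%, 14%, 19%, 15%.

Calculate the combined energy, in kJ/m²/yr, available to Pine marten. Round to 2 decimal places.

262.42 kJ/m²/yr

Chain 1: 485800 × 0.13 × 0.2 × 0.09 × 0.17 = 193.25124 kJ/m²/yr
Chain 2: 346700 × 0.05 × 0.14 × 0.19 × 0.15 = 69.16665 kJ/m²/yr
Total at Pine marten: 193.25124 + 69.16665 = 262.41789 kJ/m²/yr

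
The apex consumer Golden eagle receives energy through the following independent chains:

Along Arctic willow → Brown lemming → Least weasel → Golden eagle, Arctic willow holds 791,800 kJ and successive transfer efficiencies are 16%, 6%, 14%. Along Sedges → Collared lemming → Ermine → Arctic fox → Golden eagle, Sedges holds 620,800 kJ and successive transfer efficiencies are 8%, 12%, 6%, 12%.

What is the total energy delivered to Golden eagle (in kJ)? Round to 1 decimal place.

Via Arctic willow: 791800 × 0.16 × 0.06 × 0.14 = 1064.1792 kJ
Via Sedges: 620800 × 0.08 × 0.12 × 0.06 × 0.12 = 42.909696 kJ
Total at Golden eagle: 1064.1792 + 42.909696 = 1107.088896 kJ

1107.1 kJ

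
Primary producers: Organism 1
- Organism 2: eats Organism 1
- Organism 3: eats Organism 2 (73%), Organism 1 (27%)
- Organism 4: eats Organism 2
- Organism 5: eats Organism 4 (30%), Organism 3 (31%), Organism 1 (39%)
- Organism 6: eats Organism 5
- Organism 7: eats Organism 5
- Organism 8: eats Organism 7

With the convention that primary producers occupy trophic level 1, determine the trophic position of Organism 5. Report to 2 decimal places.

3.14

Organism 2: 1 + 1 = 2
Organism 3: 1 + (0.73×2 + 0.27×1) = 2.73
Organism 4: 1 + 2 = 3
Organism 5: 1 + (0.3×3 + 0.31×2.73 + 0.39×1) = 3.1363
Organism 6: 1 + 3.1363 = 4.1363
Organism 7: 1 + 3.1363 = 4.1363
Organism 8: 1 + 4.1363 = 5.1363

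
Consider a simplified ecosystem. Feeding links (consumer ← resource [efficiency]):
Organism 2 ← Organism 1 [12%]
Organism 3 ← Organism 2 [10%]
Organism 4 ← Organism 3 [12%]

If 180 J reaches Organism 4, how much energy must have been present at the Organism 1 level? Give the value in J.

125000 J

Cumulative transfer efficiency: 0.12 × 0.1 × 0.12 = 0.00144
Organism 1 energy = 180 / 0.00144 = 125000 J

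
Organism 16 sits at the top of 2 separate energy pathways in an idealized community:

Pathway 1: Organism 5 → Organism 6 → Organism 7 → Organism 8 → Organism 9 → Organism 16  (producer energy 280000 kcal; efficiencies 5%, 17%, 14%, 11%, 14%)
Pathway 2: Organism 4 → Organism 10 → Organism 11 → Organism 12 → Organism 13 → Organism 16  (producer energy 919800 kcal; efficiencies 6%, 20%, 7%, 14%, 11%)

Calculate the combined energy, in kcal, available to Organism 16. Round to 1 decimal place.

17.0 kcal

Pathway 1: 280000 × 0.05 × 0.17 × 0.14 × 0.11 × 0.14 = 5.13128 kcal
Pathway 2: 919800 × 0.06 × 0.2 × 0.07 × 0.14 × 0.11 = 11.8985328 kcal
Total at Organism 16: 5.13128 + 11.8985328 = 17.0298128 kcal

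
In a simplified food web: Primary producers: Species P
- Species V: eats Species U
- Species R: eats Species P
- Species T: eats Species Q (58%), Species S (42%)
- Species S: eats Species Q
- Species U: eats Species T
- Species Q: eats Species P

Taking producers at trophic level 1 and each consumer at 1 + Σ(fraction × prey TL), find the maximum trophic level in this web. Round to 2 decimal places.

5.42

Species Q: 1 + 1 = 2
Species R: 1 + 1 = 2
Species S: 1 + 2 = 3
Species T: 1 + (0.58×2 + 0.42×3) = 3.42
Species U: 1 + 3.42 = 4.42
Species V: 1 + 4.42 = 5.42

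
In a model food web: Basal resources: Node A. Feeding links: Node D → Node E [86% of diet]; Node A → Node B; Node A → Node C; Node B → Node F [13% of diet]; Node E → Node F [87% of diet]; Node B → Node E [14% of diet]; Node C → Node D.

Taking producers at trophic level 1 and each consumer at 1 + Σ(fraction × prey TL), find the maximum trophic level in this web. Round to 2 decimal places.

Node B: 1 + 1 = 2
Node C: 1 + 1 = 2
Node D: 1 + 2 = 3
Node E: 1 + (0.14×2 + 0.86×3) = 3.86
Node F: 1 + (0.13×2 + 0.87×3.86) = 4.6182

4.62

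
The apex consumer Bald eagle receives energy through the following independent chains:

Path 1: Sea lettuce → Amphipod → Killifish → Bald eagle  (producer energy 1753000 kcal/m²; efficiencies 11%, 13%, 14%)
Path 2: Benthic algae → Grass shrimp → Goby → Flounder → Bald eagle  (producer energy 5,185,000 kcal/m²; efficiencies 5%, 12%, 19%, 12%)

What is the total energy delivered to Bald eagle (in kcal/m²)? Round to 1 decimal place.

4218.8 kcal/m²

Path 1: 1753000 × 0.11 × 0.13 × 0.14 = 3509.506 kcal/m²
Path 2: 5185000 × 0.05 × 0.12 × 0.19 × 0.12 = 709.308 kcal/m²
Total at Bald eagle: 3509.506 + 709.308 = 4218.814 kcal/m²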